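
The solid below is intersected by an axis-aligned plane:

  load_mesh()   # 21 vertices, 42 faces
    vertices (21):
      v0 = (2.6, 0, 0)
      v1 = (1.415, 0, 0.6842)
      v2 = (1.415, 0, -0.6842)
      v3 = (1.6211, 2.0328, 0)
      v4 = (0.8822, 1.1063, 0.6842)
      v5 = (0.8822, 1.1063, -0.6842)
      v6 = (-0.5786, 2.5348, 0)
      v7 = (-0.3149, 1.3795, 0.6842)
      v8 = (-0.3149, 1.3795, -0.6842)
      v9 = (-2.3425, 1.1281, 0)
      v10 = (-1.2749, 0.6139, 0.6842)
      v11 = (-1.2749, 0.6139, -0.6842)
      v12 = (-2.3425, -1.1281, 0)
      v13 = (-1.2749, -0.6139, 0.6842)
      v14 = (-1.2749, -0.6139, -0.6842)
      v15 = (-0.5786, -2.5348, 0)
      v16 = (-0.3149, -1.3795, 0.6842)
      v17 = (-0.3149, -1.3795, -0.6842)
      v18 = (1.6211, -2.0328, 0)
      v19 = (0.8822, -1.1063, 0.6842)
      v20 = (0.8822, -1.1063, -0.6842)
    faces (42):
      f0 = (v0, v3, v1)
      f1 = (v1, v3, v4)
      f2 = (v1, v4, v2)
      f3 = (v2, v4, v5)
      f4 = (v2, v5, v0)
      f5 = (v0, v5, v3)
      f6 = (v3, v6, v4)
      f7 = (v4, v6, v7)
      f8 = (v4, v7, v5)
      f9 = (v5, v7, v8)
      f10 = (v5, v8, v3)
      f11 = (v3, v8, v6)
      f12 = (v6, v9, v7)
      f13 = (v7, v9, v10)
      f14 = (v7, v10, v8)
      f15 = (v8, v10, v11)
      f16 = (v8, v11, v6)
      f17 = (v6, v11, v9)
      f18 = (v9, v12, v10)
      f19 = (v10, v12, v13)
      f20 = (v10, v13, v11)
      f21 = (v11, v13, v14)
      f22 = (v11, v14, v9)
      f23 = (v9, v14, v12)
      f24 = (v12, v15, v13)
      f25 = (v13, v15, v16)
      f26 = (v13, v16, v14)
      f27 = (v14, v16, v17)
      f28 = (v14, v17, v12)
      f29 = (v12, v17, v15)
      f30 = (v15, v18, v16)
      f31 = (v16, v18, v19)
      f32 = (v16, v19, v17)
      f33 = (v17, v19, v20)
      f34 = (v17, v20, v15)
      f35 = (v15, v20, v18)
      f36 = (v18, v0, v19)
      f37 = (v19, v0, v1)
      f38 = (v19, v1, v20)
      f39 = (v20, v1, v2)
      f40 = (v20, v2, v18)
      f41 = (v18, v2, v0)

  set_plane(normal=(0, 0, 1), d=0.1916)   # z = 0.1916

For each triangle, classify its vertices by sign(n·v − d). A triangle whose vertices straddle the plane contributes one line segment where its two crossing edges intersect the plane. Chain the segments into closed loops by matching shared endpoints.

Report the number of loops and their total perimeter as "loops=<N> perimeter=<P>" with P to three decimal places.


Straddling triangles (28 of 42):
  (v0,v3,v1) [--+] → (1.56338, 1.46354, 0.1916)–(2.26816, 0, 0.1916)  len=1.6244
  (v1,v3,v4) [+-+] → (1.56338, 1.46354, 0.1916)–(1.41418, 1.77335, 0.1916)  len=0.3439
  (v1,v4,v2) [++-] → (1.074, 0.708051, 0.1916)–(1.415, 0, 0.1916)  len=0.7859
  (v2,v4,v5) [-+-] → (1.074, 0.708051, 0.1916)–(0.8822, 1.1063, 0.1916)  len=0.4420
  (v3,v6,v4) [--+] → (-0.169525, 2.13477, 0.1916)–(1.41418, 1.77335, 0.1916)  len=1.6244
  (v4,v6,v7) [+-+] → (-0.169525, 2.13477, 0.1916)–(-0.504755, 2.21128, 0.1916)  len=0.3438
  (v4,v7,v5) [++-] → (0.116035, 1.28115, 0.1916)–(0.8822, 1.1063, 0.1916)  len=0.7859
  (v5,v7,v8) [-+-] → (0.116035, 1.28115, 0.1916)–(-0.3149, 1.3795, 0.1916)  len=0.4420
  (v6,v9,v7) [--+] → (-1.7747, 1.1985, 0.1916)–(-0.504755, 2.21128, 0.1916)  len=1.6243
  (v7,v9,v10) [+-+] → (-1.7747, 1.1985, 0.1916)–(-2.04353, 0.984106, 0.1916)  len=0.3439
  (v7,v10,v8) [++-] → (-0.929317, 0.889503, 0.1916)–(-0.3149, 1.3795, 0.1916)  len=0.7859
  (v8,v10,v11) [-+-] → (-0.929317, 0.889503, 0.1916)–(-1.2749, 0.6139, 0.1916)  len=0.4420
  (v9,v12,v10) [--+] → (-2.04353, -0.640279, 0.1916)–(-2.04353, 0.984106, 0.1916)  len=1.6244
  (v10,v12,v13) [+-+] → (-2.04353, -0.640279, 0.1916)–(-2.04353, -0.984106, 0.1916)  len=0.3438
  (v10,v13,v11) [++-] → (-1.2749, -0.171914, 0.1916)–(-1.2749, 0.6139, 0.1916)  len=0.7858
  (v11,v13,v14) [-+-] → (-1.2749, -0.171914, 0.1916)–(-1.2749, -0.6139, 0.1916)  len=0.4420
  (v12,v15,v13) [--+] → (-0.773588, -1.99688, 0.1916)–(-2.04353, -0.984106, 0.1916)  len=1.6243
  (v13,v15,v16) [+-+] → (-0.773588, -1.99688, 0.1916)–(-0.504755, -2.21128, 0.1916)  len=0.3439
  (v13,v16,v14) [++-] → (-0.660483, -1.1039, 0.1916)–(-1.2749, -0.6139, 0.1916)  len=0.7859
  (v14,v16,v17) [-+-] → (-0.660483, -1.1039, 0.1916)–(-0.3149, -1.3795, 0.1916)  len=0.4420
  (v15,v18,v16) [--+] → (1.07895, -1.84985, 0.1916)–(-0.504755, -2.21128, 0.1916)  len=1.6244
  (v16,v18,v19) [+-+] → (1.07895, -1.84985, 0.1916)–(1.41418, -1.77335, 0.1916)  len=0.3438
  (v16,v19,v17) [++-] → (0.451265, -1.20465, 0.1916)–(-0.3149, -1.3795, 0.1916)  len=0.7859
  (v17,v19,v20) [-+-] → (0.451265, -1.20465, 0.1916)–(0.8822, -1.1063, 0.1916)  len=0.4420
  (v18,v0,v19) [--+] → (2.11896, -0.309803, 0.1916)–(1.41418, -1.77335, 0.1916)  len=1.6244
  (v19,v0,v1) [+-+] → (2.11896, -0.309803, 0.1916)–(2.26816, 0, 0.1916)  len=0.3439
  (v19,v1,v20) [++-] → (1.2232, -0.398249, 0.1916)–(0.8822, -1.1063, 0.1916)  len=0.7859
  (v20,v1,v2) [-+-] → (1.2232, -0.398249, 0.1916)–(1.415, 0, 0.1916)  len=0.4420

Chained into 2 loop(s):
  loop 1: 14 segments, perimeter = 13.7777
  loop 2: 14 segments, perimeter = 8.5952
Total perimeter = 22.373

loops=2 perimeter=22.373


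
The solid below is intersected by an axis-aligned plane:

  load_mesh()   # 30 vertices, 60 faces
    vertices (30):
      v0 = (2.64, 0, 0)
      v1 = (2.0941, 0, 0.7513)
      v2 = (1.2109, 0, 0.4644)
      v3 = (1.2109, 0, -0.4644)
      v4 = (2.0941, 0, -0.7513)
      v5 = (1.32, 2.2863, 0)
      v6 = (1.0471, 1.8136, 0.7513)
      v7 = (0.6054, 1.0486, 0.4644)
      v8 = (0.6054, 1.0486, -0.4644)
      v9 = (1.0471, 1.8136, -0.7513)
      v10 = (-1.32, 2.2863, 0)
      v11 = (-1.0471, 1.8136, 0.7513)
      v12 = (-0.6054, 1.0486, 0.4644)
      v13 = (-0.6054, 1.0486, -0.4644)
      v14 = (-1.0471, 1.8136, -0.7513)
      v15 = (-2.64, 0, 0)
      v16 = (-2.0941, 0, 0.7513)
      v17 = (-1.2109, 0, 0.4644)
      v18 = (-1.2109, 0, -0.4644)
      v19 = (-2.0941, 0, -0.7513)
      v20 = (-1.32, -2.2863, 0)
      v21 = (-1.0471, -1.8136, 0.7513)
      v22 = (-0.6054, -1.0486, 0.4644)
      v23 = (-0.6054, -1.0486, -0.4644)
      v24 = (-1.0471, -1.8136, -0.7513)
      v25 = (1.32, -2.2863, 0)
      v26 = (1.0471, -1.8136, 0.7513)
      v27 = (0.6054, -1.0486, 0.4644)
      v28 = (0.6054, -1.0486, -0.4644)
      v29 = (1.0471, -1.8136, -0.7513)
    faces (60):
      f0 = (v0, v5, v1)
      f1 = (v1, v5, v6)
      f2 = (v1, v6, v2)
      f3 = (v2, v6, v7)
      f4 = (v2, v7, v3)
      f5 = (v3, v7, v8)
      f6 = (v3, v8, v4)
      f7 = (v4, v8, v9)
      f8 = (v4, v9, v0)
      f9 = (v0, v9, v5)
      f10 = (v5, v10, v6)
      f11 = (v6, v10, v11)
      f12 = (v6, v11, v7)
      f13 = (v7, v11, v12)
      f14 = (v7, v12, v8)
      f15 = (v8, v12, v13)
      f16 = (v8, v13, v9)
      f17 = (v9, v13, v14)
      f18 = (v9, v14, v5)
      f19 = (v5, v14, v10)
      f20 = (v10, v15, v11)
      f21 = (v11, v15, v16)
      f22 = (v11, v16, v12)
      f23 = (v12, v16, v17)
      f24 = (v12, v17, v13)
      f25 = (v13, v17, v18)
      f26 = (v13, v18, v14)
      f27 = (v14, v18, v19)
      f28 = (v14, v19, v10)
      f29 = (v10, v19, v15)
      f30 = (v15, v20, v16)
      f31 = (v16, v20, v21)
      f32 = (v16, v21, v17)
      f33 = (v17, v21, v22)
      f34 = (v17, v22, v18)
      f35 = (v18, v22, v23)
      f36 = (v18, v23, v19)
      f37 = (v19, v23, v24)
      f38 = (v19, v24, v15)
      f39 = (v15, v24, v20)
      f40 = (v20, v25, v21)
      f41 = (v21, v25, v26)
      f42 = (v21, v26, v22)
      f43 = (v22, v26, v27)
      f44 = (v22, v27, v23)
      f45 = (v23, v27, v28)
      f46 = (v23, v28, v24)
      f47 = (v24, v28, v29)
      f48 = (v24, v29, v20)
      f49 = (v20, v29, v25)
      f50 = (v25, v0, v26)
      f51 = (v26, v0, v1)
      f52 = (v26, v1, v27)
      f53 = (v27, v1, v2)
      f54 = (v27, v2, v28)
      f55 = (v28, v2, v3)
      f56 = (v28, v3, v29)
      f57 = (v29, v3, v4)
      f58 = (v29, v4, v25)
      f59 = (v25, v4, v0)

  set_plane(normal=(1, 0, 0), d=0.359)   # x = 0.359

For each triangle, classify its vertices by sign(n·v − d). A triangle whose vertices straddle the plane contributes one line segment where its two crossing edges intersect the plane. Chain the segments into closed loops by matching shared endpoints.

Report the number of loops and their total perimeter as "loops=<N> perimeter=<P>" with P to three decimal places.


Straddling triangles (20 of 60):
  (v5,v10,v6) [+-+] → (0.359, 2.2863, 0)–(0.359, 1.95101, 0.532902)  len=0.6296
  (v6,v10,v11) [+--] → (0.359, 1.95101, 0.532902)–(0.359, 1.8136, 0.7513)  len=0.2580
  (v6,v11,v7) [+-+] → (0.359, 1.8136, 0.7513)–(0.359, 1.16267, 0.507179)  len=0.6952
  (v7,v11,v12) [+--] → (0.359, 1.16267, 0.507179)–(0.359, 1.0486, 0.4644)  len=0.1218
  (v7,v12,v8) [+-+] → (0.359, 1.0486, 0.4644)–(0.359, 1.0486, -0.275388)  len=0.7398
  (v8,v12,v13) [+--] → (0.359, 1.0486, -0.275388)–(0.359, 1.0486, -0.4644)  len=0.1890
  (v8,v13,v9) [+-+] → (0.359, 1.0486, -0.4644)–(0.359, 1.49505, -0.631835)  len=0.4768
  (v9,v13,v14) [+--] → (0.359, 1.49505, -0.631835)–(0.359, 1.8136, -0.7513)  len=0.3402
  (v9,v14,v5) [+-+] → (0.359, 1.8136, -0.7513)–(0.359, 2.09439, -0.305014)  len=0.5273
  (v5,v14,v10) [+--] → (0.359, 2.09439, -0.305014)–(0.359, 2.2863, 0)  len=0.3604
  (v20,v25,v21) [-+-] → (0.359, -2.2863, 0)–(0.359, -2.09439, 0.305014)  len=0.3604
  (v21,v25,v26) [-++] → (0.359, -2.09439, 0.305014)–(0.359, -1.8136, 0.7513)  len=0.5273
  (v21,v26,v22) [-+-] → (0.359, -1.8136, 0.7513)–(0.359, -1.49505, 0.631835)  len=0.3402
  (v22,v26,v27) [-++] → (0.359, -1.49505, 0.631835)–(0.359, -1.0486, 0.4644)  len=0.4768
  (v22,v27,v23) [-+-] → (0.359, -1.0486, 0.4644)–(0.359, -1.0486, 0.275388)  len=0.1890
  (v23,v27,v28) [-++] → (0.359, -1.0486, 0.275388)–(0.359, -1.0486, -0.4644)  len=0.7398
  (v23,v28,v24) [-+-] → (0.359, -1.0486, -0.4644)–(0.359, -1.16267, -0.507179)  len=0.1218
  (v24,v28,v29) [-++] → (0.359, -1.16267, -0.507179)–(0.359, -1.8136, -0.7513)  len=0.6952
  (v24,v29,v20) [-+-] → (0.359, -1.8136, -0.7513)–(0.359, -1.95101, -0.532902)  len=0.2580
  (v20,v29,v25) [-++] → (0.359, -1.95101, -0.532902)–(0.359, -2.2863, 0)  len=0.6296

Chained into 2 loop(s):
  loop 1: 10 segments, perimeter = 4.3381
  loop 2: 10 segments, perimeter = 4.3381
Total perimeter = 8.676

loops=2 perimeter=8.676


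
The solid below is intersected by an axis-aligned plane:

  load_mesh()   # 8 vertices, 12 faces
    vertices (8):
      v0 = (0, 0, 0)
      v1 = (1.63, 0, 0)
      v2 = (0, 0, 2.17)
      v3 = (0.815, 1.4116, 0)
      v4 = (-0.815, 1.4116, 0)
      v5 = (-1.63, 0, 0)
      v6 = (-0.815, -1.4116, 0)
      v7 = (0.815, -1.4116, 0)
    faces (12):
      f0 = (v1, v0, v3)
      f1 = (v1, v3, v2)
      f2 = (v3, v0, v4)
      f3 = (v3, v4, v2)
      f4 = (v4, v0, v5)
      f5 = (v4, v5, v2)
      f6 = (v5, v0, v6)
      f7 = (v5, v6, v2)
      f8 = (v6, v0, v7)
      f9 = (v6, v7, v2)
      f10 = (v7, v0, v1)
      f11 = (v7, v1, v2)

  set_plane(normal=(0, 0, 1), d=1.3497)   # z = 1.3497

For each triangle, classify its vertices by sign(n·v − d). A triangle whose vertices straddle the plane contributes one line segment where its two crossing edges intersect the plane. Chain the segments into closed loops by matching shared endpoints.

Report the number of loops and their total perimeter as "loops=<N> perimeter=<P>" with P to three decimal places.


Straddling triangles (6 of 12):
  (v1,v3,v2) [--+] → (0.308085, 0.533611, 1.3497)–(0.61617, 0, 1.3497)  len=0.6162
  (v3,v4,v2) [--+] → (-0.308085, 0.533611, 1.3497)–(0.308085, 0.533611, 1.3497)  len=0.6162
  (v4,v5,v2) [--+] → (-0.61617, 0, 1.3497)–(-0.308085, 0.533611, 1.3497)  len=0.6162
  (v5,v6,v2) [--+] → (-0.308085, -0.533611, 1.3497)–(-0.61617, 0, 1.3497)  len=0.6162
  (v6,v7,v2) [--+] → (0.308085, -0.533611, 1.3497)–(-0.308085, -0.533611, 1.3497)  len=0.6162
  (v7,v1,v2) [--+] → (0.61617, 0, 1.3497)–(0.308085, -0.533611, 1.3497)  len=0.6162

Chained into 1 loop(s):
  loop 1: 6 segments, perimeter = 3.6970
Total perimeter = 3.697

loops=1 perimeter=3.697


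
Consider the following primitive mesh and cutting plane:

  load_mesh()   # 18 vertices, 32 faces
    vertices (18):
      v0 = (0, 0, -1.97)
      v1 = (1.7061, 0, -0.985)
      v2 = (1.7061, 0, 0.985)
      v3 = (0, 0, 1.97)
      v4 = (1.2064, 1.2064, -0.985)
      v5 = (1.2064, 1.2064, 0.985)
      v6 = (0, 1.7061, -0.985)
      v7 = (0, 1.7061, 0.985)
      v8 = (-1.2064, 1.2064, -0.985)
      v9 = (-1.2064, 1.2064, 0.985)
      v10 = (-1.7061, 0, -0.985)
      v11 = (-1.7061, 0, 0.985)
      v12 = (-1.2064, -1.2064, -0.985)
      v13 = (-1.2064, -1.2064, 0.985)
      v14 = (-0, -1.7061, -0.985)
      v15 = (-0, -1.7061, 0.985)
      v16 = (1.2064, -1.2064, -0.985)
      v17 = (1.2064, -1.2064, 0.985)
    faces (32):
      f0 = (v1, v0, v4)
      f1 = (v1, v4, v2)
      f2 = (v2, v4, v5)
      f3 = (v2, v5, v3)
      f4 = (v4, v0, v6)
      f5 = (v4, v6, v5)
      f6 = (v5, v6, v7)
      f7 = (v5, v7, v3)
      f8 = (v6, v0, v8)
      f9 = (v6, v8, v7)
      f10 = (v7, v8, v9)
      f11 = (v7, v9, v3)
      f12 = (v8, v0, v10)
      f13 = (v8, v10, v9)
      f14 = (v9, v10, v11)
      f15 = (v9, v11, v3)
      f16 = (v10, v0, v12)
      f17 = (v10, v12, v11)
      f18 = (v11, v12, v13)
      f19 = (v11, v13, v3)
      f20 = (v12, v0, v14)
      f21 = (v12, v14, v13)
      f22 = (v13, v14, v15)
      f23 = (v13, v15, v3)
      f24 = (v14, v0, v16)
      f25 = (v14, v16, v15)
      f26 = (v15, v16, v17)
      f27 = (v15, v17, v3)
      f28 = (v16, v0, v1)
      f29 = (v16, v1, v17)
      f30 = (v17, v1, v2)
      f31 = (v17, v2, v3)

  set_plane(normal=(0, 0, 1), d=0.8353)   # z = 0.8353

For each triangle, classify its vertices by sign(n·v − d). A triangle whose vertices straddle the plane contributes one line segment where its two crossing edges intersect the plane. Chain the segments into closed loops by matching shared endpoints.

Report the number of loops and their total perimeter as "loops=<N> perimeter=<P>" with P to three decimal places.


Straddling triangles (16 of 32):
  (v1,v4,v2) [--+] → (1.66813, 0.0916742, 0.8353)–(1.7061, 0, 0.8353)  len=0.0992
  (v2,v4,v5) [+-+] → (1.66813, 0.0916742, 0.8353)–(1.2064, 1.2064, 0.8353)  len=1.2066
  (v4,v6,v5) [--+] → (1.11473, 1.24437, 0.8353)–(1.2064, 1.2064, 0.8353)  len=0.0992
  (v5,v6,v7) [+-+] → (1.11473, 1.24437, 0.8353)–(0, 1.7061, 0.8353)  len=1.2066
  (v6,v8,v7) [--+] → (-0.0916742, 1.66813, 0.8353)–(0, 1.7061, 0.8353)  len=0.0992
  (v7,v8,v9) [+-+] → (-0.0916742, 1.66813, 0.8353)–(-1.2064, 1.2064, 0.8353)  len=1.2066
  (v8,v10,v9) [--+] → (-1.24437, 1.11473, 0.8353)–(-1.2064, 1.2064, 0.8353)  len=0.0992
  (v9,v10,v11) [+-+] → (-1.24437, 1.11473, 0.8353)–(-1.7061, 0, 0.8353)  len=1.2066
  (v10,v12,v11) [--+] → (-1.66813, -0.0916742, 0.8353)–(-1.7061, 0, 0.8353)  len=0.0992
  (v11,v12,v13) [+-+] → (-1.66813, -0.0916742, 0.8353)–(-1.2064, -1.2064, 0.8353)  len=1.2066
  (v12,v14,v13) [--+] → (-1.11473, -1.24437, 0.8353)–(-1.2064, -1.2064, 0.8353)  len=0.0992
  (v13,v14,v15) [+-+] → (-1.11473, -1.24437, 0.8353)–(0, -1.7061, 0.8353)  len=1.2066
  (v14,v16,v15) [--+] → (0.0916742, -1.66813, 0.8353)–(0, -1.7061, 0.8353)  len=0.0992
  (v15,v16,v17) [+-+] → (0.0916742, -1.66813, 0.8353)–(1.2064, -1.2064, 0.8353)  len=1.2066
  (v16,v1,v17) [--+] → (1.24437, -1.11473, 0.8353)–(1.2064, -1.2064, 0.8353)  len=0.0992
  (v17,v1,v2) [+-+] → (1.24437, -1.11473, 0.8353)–(1.7061, 0, 0.8353)  len=1.2066

Chained into 1 loop(s):
  loop 1: 16 segments, perimeter = 10.4464
Total perimeter = 10.446

loops=1 perimeter=10.446


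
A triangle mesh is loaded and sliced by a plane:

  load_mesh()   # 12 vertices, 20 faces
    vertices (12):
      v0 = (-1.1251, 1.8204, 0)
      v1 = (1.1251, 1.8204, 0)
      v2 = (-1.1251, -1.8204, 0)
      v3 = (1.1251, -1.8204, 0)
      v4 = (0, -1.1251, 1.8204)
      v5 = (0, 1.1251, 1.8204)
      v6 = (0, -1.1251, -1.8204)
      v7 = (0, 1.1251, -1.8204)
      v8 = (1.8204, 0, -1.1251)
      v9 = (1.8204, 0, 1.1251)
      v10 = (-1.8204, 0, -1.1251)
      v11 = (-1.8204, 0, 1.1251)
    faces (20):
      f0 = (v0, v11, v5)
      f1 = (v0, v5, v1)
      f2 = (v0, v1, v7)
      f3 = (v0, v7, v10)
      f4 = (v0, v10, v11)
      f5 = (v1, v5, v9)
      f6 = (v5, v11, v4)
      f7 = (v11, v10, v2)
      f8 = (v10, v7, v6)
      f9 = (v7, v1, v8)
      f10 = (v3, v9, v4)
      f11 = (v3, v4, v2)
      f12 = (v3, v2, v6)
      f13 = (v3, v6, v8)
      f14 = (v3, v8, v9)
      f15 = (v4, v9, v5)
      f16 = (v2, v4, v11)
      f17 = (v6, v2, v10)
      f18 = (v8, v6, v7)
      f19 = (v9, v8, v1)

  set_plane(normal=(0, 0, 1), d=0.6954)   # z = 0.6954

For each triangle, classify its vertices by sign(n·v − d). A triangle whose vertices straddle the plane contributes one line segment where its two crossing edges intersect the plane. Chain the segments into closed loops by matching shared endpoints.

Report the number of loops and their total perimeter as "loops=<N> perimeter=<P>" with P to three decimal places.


Straddling triangles (10 of 20):
  (v0,v11,v5) [-++] → (-1.55485, 0.69525, 0.6954)–(-0.695307, 1.55479, 0.6954)  len=1.2156
  (v0,v5,v1) [-+-] → (-0.695307, 1.55479, 0.6954)–(0.695307, 1.55479, 0.6954)  len=1.3906
  (v0,v10,v11) [--+] → (-1.8204, 0, 0.6954)–(-1.55485, 0.69525, 0.6954)  len=0.7442
  (v1,v5,v9) [-++] → (0.695307, 1.55479, 0.6954)–(1.55485, 0.69525, 0.6954)  len=1.2156
  (v11,v10,v2) [+--] → (-1.8204, 0, 0.6954)–(-1.55485, -0.69525, 0.6954)  len=0.7442
  (v3,v9,v4) [-++] → (1.55485, -0.69525, 0.6954)–(0.695307, -1.55479, 0.6954)  len=1.2156
  (v3,v4,v2) [-+-] → (0.695307, -1.55479, 0.6954)–(-0.695307, -1.55479, 0.6954)  len=1.3906
  (v3,v8,v9) [--+] → (1.8204, 0, 0.6954)–(1.55485, -0.69525, 0.6954)  len=0.7442
  (v2,v4,v11) [-++] → (-0.695307, -1.55479, 0.6954)–(-1.55485, -0.69525, 0.6954)  len=1.2156
  (v9,v8,v1) [+--] → (1.8204, 0, 0.6954)–(1.55485, 0.69525, 0.6954)  len=0.7442

Chained into 1 loop(s):
  loop 1: 10 segments, perimeter = 10.6205
Total perimeter = 10.620

loops=1 perimeter=10.620


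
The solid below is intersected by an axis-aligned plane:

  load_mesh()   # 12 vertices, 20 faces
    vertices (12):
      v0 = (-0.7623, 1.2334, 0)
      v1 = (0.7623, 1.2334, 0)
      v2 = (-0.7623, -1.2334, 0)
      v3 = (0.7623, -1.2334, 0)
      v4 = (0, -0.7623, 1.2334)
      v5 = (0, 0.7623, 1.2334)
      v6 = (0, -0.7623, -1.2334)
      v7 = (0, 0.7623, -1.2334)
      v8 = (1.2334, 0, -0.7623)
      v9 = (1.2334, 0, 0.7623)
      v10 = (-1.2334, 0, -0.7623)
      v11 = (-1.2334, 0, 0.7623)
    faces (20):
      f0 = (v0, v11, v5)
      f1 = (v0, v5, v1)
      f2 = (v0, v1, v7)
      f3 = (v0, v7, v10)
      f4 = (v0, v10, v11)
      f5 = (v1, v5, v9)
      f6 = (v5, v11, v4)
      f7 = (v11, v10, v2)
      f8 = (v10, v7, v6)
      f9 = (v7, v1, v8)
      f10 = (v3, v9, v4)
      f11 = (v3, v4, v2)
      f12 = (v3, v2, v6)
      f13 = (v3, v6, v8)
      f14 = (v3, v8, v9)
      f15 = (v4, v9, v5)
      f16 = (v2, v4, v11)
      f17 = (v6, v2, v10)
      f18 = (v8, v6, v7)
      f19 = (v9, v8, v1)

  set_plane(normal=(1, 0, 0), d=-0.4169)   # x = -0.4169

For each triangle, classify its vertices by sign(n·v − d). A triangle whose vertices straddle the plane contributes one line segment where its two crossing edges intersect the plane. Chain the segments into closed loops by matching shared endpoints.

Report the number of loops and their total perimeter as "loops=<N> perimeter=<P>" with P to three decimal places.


loops=1 perimeter=7.327

Straddling triangles (10 of 20):
  (v0,v11,v5) [--+] → (-0.4169, 0.504636, 1.07416)–(-0.4169, 1.01994, 0.558857)  len=0.7288
  (v0,v5,v1) [-++] → (-0.4169, 1.01994, 0.558857)–(-0.4169, 1.2334, 0)  len=0.5982
  (v0,v1,v7) [-++] → (-0.4169, 1.2334, 0)–(-0.4169, 1.01994, -0.558857)  len=0.5982
  (v0,v7,v10) [-+-] → (-0.4169, 1.01994, -0.558857)–(-0.4169, 0.504636, -1.07416)  len=0.7288
  (v5,v11,v4) [+-+] → (-0.4169, 0.504636, 1.07416)–(-0.4169, -0.504636, 1.07416)  len=1.0093
  (v10,v7,v6) [-++] → (-0.4169, 0.504636, -1.07416)–(-0.4169, -0.504636, -1.07416)  len=1.0093
  (v3,v4,v2) [++-] → (-0.4169, -1.01994, 0.558857)–(-0.4169, -1.2334, 0)  len=0.5982
  (v3,v2,v6) [+-+] → (-0.4169, -1.2334, 0)–(-0.4169, -1.01994, -0.558857)  len=0.5982
  (v2,v4,v11) [-+-] → (-0.4169, -1.01994, 0.558857)–(-0.4169, -0.504636, 1.07416)  len=0.7288
  (v6,v2,v10) [+--] → (-0.4169, -1.01994, -0.558857)–(-0.4169, -0.504636, -1.07416)  len=0.7288

Chained into 1 loop(s):
  loop 1: 10 segments, perimeter = 7.3265
Total perimeter = 7.327


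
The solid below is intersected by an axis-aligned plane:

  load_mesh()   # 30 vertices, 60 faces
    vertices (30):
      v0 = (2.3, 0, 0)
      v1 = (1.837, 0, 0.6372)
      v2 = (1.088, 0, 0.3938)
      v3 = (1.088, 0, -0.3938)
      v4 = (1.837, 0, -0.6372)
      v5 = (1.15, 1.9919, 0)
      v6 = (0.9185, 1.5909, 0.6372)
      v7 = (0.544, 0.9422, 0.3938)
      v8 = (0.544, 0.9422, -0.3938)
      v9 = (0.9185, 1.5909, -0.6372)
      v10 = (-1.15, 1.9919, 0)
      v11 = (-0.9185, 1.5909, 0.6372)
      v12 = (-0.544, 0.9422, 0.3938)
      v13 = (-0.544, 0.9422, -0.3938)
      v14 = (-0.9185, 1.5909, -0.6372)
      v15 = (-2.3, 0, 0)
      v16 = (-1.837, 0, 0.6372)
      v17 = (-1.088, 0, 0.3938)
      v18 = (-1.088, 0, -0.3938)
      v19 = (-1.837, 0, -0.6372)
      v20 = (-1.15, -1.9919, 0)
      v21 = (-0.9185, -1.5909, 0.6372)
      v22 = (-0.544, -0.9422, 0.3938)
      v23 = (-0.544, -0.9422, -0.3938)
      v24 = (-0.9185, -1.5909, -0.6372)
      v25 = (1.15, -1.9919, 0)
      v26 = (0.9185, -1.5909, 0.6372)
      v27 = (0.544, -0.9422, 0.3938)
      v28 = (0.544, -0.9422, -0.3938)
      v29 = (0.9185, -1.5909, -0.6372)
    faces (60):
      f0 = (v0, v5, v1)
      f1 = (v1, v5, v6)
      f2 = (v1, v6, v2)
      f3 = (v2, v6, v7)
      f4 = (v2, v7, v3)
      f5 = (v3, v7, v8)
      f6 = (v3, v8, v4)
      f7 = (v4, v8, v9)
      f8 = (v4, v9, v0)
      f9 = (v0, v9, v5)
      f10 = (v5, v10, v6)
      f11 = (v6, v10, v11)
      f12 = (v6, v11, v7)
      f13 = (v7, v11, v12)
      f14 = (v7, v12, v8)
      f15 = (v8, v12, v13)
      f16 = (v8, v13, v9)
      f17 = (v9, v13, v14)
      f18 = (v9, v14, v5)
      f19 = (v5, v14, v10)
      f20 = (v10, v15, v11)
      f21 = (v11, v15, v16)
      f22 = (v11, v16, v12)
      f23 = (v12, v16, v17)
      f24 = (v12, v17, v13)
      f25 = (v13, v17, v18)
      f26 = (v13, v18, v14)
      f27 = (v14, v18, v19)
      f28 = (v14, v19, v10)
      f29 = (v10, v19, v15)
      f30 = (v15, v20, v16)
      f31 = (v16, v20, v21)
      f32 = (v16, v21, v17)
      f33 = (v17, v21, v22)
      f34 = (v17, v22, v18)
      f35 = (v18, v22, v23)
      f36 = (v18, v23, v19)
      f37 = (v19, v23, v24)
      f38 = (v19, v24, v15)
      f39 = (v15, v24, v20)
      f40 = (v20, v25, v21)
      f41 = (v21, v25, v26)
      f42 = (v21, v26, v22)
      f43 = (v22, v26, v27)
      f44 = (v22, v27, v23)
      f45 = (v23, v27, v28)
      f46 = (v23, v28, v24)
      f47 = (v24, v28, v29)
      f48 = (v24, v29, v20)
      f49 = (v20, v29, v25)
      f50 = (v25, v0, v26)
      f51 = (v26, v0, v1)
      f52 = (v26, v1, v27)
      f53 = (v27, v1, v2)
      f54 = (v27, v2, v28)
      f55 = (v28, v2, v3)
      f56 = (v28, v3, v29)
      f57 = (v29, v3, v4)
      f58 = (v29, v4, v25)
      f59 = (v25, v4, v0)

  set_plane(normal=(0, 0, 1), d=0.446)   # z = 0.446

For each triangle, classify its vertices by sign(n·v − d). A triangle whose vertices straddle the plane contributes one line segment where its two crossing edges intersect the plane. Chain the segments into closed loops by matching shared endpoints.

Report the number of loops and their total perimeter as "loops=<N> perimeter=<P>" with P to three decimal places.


Straddling triangles (24 of 60):
  (v0,v5,v1) [--+] → (1.63086, 0.597695, 0.446)–(1.97593, 0, 0.446)  len=0.6902
  (v1,v5,v6) [+-+] → (1.63086, 0.597695, 0.446)–(0.987965, 1.71123, 0.446)  len=1.2858
  (v1,v6,v2) [++-] → (1.05165, 0.341187, 0.446)–(1.24863, 0, 0.446)  len=0.3940
  (v2,v6,v7) [-+-] → (1.05165, 0.341187, 0.446)–(0.624316, 1.08132, 0.446)  len=0.8546
  (v5,v10,v6) [--+] → (0.29782, 1.71123, 0.446)–(0.987965, 1.71123, 0.446)  len=0.6901
  (v6,v10,v11) [+-+] → (0.29782, 1.71123, 0.446)–(-0.987965, 1.71123, 0.446)  len=1.2858
  (v6,v11,v7) [++-] → (0.23035, 1.08132, 0.446)–(0.624316, 1.08132, 0.446)  len=0.3940
  (v7,v11,v12) [-+-] → (0.23035, 1.08132, 0.446)–(-0.624316, 1.08132, 0.446)  len=0.8547
  (v10,v15,v11) [--+] → (-1.33304, 1.11353, 0.446)–(-0.987965, 1.71123, 0.446)  len=0.6902
  (v11,v15,v16) [+-+] → (-1.33304, 1.11353, 0.446)–(-1.97593, 0, 0.446)  len=1.2858
  (v11,v16,v12) [++-] → (-0.821299, 0.740134, 0.446)–(-0.624316, 1.08132, 0.446)  len=0.3940
  (v12,v16,v17) [-+-] → (-0.821299, 0.740134, 0.446)–(-1.24863, 0, 0.446)  len=0.8546
  (v15,v20,v16) [--+] → (-1.63086, -0.597695, 0.446)–(-1.97593, 0, 0.446)  len=0.6902
  (v16,v20,v21) [+-+] → (-1.63086, -0.597695, 0.446)–(-0.987965, -1.71123, 0.446)  len=1.2858
  (v16,v21,v17) [++-] → (-1.05165, -0.341187, 0.446)–(-1.24863, 0, 0.446)  len=0.3940
  (v17,v21,v22) [-+-] → (-1.05165, -0.341187, 0.446)–(-0.624316, -1.08132, 0.446)  len=0.8546
  (v20,v25,v21) [--+] → (-0.29782, -1.71123, 0.446)–(-0.987965, -1.71123, 0.446)  len=0.6901
  (v21,v25,v26) [+-+] → (-0.29782, -1.71123, 0.446)–(0.987965, -1.71123, 0.446)  len=1.2858
  (v21,v26,v22) [++-] → (-0.23035, -1.08132, 0.446)–(-0.624316, -1.08132, 0.446)  len=0.3940
  (v22,v26,v27) [-+-] → (-0.23035, -1.08132, 0.446)–(0.624316, -1.08132, 0.446)  len=0.8547
  (v25,v0,v26) [--+] → (1.33304, -1.11353, 0.446)–(0.987965, -1.71123, 0.446)  len=0.6902
  (v26,v0,v1) [+-+] → (1.33304, -1.11353, 0.446)–(1.97593, 0, 0.446)  len=1.2858
  (v26,v1,v27) [++-] → (0.821299, -0.740134, 0.446)–(0.624316, -1.08132, 0.446)  len=0.3940
  (v27,v1,v2) [-+-] → (0.821299, -0.740134, 0.446)–(1.24863, 0, 0.446)  len=0.8546

Chained into 2 loop(s):
  loop 1: 12 segments, perimeter = 11.8556
  loop 2: 12 segments, perimeter = 7.4917
Total perimeter = 19.347

loops=2 perimeter=19.347


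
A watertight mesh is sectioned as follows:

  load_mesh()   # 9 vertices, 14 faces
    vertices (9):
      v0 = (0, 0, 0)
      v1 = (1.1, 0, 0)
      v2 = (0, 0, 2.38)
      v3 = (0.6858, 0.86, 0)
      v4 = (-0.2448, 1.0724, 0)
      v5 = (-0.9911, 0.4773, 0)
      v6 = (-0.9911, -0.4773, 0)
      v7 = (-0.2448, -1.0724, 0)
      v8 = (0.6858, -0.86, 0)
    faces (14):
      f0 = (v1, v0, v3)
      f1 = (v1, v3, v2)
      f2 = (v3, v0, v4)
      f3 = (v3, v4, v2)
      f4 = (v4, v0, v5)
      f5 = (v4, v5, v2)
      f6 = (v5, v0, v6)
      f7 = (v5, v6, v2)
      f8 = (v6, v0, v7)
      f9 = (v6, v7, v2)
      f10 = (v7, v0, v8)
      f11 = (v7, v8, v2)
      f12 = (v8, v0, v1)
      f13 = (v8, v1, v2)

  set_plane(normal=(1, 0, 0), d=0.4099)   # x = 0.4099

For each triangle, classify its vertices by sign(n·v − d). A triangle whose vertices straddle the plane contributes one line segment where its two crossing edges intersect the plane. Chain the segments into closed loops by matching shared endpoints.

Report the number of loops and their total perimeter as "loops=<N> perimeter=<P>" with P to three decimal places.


loops=1 perimeter=5.413

Straddling triangles (8 of 14):
  (v1,v0,v3) [+-+] → (0.4099, 0, 0)–(0.4099, 0.514019, 0)  len=0.5140
  (v1,v3,v2) [++-] → (0.4099, 0.514019, 0.957483)–(0.4099, 0, 1.49313)  len=0.7424
  (v3,v0,v4) [+--] → (0.4099, 0.514019, 0)–(0.4099, 0.922971, 0)  len=0.4090
  (v3,v4,v2) [+--] → (0.4099, 0.922971, 0)–(0.4099, 0.514019, 0.957483)  len=1.0412
  (v7,v0,v8) [--+] → (0.4099, -0.514019, 0)–(0.4099, -0.922971, 0)  len=0.4090
  (v7,v8,v2) [-+-] → (0.4099, -0.922971, 0)–(0.4099, -0.514019, 0.957483)  len=1.0412
  (v8,v0,v1) [+-+] → (0.4099, -0.514019, 0)–(0.4099, 0, 0)  len=0.5140
  (v8,v1,v2) [++-] → (0.4099, 0, 1.49313)–(0.4099, -0.514019, 0.957483)  len=0.7424

Chained into 1 loop(s):
  loop 1: 8 segments, perimeter = 5.4130
Total perimeter = 5.413


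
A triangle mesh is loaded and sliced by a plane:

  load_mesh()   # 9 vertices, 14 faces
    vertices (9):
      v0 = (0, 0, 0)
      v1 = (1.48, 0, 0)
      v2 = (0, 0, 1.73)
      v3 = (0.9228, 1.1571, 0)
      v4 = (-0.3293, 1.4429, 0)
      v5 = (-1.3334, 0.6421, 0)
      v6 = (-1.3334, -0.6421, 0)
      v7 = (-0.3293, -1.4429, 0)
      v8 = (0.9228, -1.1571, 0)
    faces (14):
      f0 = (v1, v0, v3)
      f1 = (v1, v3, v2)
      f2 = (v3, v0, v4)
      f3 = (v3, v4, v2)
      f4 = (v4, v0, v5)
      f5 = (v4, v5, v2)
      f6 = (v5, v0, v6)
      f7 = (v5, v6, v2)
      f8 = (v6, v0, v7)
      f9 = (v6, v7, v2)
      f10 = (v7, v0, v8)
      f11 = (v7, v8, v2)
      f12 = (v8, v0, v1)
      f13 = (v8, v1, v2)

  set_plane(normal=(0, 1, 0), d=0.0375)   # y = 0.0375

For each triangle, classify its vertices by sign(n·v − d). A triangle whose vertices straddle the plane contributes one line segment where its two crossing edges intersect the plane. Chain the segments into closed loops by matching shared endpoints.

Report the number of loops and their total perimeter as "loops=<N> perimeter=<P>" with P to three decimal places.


Straddling triangles (8 of 14):
  (v1,v0,v3) [--+] → (0.0299067, 0.0375, 0)–(1.46194, 0.0375, 0)  len=1.4320
  (v1,v3,v2) [-+-] → (1.46194, 0.0375, 0)–(0.0299067, 0.0375, 1.67393)  len=2.2029
  (v3,v0,v4) [+-+] → (0.0299067, 0.0375, 0)–(-0.00855829, 0.0375, 0)  len=0.0385
  (v3,v4,v2) [++-] → (-0.00855829, 0.0375, 1.68504)–(0.0299067, 0.0375, 1.67393)  len=0.0400
  (v4,v0,v5) [+-+] → (-0.00855829, 0.0375, 0)–(-0.0778734, 0.0375, 0)  len=0.0693
  (v4,v5,v2) [++-] → (-0.0778734, 0.0375, 1.62896)–(-0.00855829, 0.0375, 1.68504)  len=0.0892
  (v5,v0,v6) [+--] → (-0.0778734, 0.0375, 0)–(-1.3334, 0.0375, 0)  len=1.2555
  (v5,v6,v2) [+--] → (-1.3334, 0.0375, 0)–(-0.0778734, 0.0375, 1.62896)  len=2.0567

Chained into 1 loop(s):
  loop 1: 8 segments, perimeter = 7.1841
Total perimeter = 7.184

loops=1 perimeter=7.184


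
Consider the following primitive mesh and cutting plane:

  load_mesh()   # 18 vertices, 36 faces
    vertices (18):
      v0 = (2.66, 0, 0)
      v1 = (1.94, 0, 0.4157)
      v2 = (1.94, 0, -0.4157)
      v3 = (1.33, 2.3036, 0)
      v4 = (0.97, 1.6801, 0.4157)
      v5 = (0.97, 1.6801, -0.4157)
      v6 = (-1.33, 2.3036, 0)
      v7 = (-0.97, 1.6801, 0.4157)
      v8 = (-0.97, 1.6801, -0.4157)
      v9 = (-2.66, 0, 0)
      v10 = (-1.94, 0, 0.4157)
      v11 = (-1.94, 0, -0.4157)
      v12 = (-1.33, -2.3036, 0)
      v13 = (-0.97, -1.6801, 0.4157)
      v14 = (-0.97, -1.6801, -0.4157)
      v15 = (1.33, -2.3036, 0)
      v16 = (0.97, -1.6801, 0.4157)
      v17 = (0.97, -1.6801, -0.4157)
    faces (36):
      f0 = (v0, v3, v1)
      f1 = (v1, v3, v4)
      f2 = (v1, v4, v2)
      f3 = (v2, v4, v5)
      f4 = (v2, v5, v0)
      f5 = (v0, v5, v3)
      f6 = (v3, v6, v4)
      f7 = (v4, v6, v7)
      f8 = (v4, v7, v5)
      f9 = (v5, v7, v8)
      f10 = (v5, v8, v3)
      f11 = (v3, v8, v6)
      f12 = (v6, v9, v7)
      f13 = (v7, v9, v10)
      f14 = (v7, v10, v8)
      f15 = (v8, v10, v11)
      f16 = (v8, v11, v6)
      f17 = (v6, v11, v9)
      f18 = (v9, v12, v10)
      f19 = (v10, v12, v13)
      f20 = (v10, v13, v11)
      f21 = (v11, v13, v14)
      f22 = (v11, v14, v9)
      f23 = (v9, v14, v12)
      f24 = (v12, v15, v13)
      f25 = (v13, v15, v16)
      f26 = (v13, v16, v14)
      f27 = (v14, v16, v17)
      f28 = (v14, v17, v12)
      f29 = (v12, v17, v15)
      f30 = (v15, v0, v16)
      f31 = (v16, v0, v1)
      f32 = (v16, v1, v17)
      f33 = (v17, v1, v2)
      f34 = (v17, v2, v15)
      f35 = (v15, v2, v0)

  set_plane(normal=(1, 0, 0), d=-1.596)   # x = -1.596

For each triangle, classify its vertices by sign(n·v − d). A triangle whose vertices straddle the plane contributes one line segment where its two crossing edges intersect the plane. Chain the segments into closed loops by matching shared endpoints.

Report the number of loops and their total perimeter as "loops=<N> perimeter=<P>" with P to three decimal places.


loops=2 perimeter=6.921

Straddling triangles (12 of 36):
  (v6,v9,v7) [+-+] → (-1.596, 1.84288, 0)–(-1.596, 1.05777, 0.261719)  len=0.8276
  (v7,v9,v10) [+--] → (-1.596, 1.05777, 0.261719)–(-1.596, 0.595829, 0.4157)  len=0.4869
  (v7,v10,v8) [+-+] → (-1.596, 0.595829, 0.4157)–(-1.596, 0.595829, 0.120853)  len=0.2948
  (v8,v10,v11) [+--] → (-1.596, 0.595829, 0.120853)–(-1.596, 0.595829, -0.4157)  len=0.5366
  (v8,v11,v6) [+-+] → (-1.596, 0.595829, -0.4157)–(-1.596, 1.29908, -0.181272)  len=0.7413
  (v6,v11,v9) [+--] → (-1.596, 1.29908, -0.181272)–(-1.596, 1.84288, 0)  len=0.5732
  (v9,v12,v10) [-+-] → (-1.596, -1.84288, 0)–(-1.596, -1.29908, 0.181272)  len=0.5732
  (v10,v12,v13) [-++] → (-1.596, -1.29908, 0.181272)–(-1.596, -0.595829, 0.4157)  len=0.7413
  (v10,v13,v11) [-+-] → (-1.596, -0.595829, 0.4157)–(-1.596, -0.595829, -0.120853)  len=0.5366
  (v11,v13,v14) [-++] → (-1.596, -0.595829, -0.120853)–(-1.596, -0.595829, -0.4157)  len=0.2948
  (v11,v14,v9) [-+-] → (-1.596, -0.595829, -0.4157)–(-1.596, -1.05777, -0.261719)  len=0.4869
  (v9,v14,v12) [-++] → (-1.596, -1.05777, -0.261719)–(-1.596, -1.84288, 0)  len=0.8276

Chained into 2 loop(s):
  loop 1: 6 segments, perimeter = 3.4604
  loop 2: 6 segments, perimeter = 3.4604
Total perimeter = 6.921


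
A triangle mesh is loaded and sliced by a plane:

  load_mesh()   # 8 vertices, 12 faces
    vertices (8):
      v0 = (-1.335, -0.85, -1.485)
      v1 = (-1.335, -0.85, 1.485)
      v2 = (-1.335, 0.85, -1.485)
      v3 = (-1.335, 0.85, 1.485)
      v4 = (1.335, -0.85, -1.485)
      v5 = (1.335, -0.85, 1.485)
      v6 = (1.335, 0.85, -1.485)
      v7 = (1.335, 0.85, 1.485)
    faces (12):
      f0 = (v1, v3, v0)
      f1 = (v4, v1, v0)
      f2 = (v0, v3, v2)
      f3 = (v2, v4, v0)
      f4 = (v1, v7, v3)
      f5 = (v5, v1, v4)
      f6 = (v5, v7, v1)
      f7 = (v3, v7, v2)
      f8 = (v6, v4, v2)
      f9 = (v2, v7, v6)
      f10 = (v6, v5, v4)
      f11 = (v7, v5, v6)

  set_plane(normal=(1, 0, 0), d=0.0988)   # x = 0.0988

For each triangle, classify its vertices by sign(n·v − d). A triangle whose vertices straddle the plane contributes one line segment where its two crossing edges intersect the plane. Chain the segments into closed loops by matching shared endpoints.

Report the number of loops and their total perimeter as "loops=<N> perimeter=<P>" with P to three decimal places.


loops=1 perimeter=9.340

Straddling triangles (8 of 12):
  (v4,v1,v0) [+--] → (0.0988, -0.85, -0.109901)–(0.0988, -0.85, -1.485)  len=1.3751
  (v2,v4,v0) [-+-] → (0.0988, -0.0629064, -1.485)–(0.0988, -0.85, -1.485)  len=0.7871
  (v1,v7,v3) [-+-] → (0.0988, 0.0629064, 1.485)–(0.0988, 0.85, 1.485)  len=0.7871
  (v5,v1,v4) [+-+] → (0.0988, -0.85, 1.485)–(0.0988, -0.85, -0.109901)  len=1.5949
  (v5,v7,v1) [++-] → (0.0988, 0.0629064, 1.485)–(0.0988, -0.85, 1.485)  len=0.9129
  (v3,v7,v2) [-+-] → (0.0988, 0.85, 1.485)–(0.0988, 0.85, 0.109901)  len=1.3751
  (v6,v4,v2) [++-] → (0.0988, -0.0629064, -1.485)–(0.0988, 0.85, -1.485)  len=0.9129
  (v2,v7,v6) [-++] → (0.0988, 0.85, 0.109901)–(0.0988, 0.85, -1.485)  len=1.5949

Chained into 1 loop(s):
  loop 1: 8 segments, perimeter = 9.3400
Total perimeter = 9.340


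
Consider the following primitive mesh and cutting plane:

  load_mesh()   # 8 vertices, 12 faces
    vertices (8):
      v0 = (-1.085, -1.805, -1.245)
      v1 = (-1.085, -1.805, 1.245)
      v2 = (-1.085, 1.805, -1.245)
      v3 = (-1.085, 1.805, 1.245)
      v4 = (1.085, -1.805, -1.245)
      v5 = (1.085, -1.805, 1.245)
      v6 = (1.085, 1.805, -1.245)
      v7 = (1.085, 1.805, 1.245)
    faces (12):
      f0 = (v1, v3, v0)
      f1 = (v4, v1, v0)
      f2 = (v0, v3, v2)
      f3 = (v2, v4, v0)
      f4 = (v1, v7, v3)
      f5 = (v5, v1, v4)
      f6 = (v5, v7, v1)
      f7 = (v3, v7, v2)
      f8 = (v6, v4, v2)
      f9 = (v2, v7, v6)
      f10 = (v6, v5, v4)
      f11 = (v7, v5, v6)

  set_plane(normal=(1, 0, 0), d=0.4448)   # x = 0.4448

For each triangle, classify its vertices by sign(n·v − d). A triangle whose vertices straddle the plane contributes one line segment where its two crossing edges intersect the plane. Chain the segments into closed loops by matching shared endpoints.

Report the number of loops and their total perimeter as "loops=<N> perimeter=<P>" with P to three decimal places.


loops=1 perimeter=12.200

Straddling triangles (8 of 12):
  (v4,v1,v0) [+--] → (0.4448, -1.805, -0.510393)–(0.4448, -1.805, -1.245)  len=0.7346
  (v2,v4,v0) [-+-] → (0.4448, -0.739967, -1.245)–(0.4448, -1.805, -1.245)  len=1.0650
  (v1,v7,v3) [-+-] → (0.4448, 0.739967, 1.245)–(0.4448, 1.805, 1.245)  len=1.0650
  (v5,v1,v4) [+-+] → (0.4448, -1.805, 1.245)–(0.4448, -1.805, -0.510393)  len=1.7554
  (v5,v7,v1) [++-] → (0.4448, 0.739967, 1.245)–(0.4448, -1.805, 1.245)  len=2.5450
  (v3,v7,v2) [-+-] → (0.4448, 1.805, 1.245)–(0.4448, 1.805, 0.510393)  len=0.7346
  (v6,v4,v2) [++-] → (0.4448, -0.739967, -1.245)–(0.4448, 1.805, -1.245)  len=2.5450
  (v2,v7,v6) [-++] → (0.4448, 1.805, 0.510393)–(0.4448, 1.805, -1.245)  len=1.7554

Chained into 1 loop(s):
  loop 1: 8 segments, perimeter = 12.2000
Total perimeter = 12.200


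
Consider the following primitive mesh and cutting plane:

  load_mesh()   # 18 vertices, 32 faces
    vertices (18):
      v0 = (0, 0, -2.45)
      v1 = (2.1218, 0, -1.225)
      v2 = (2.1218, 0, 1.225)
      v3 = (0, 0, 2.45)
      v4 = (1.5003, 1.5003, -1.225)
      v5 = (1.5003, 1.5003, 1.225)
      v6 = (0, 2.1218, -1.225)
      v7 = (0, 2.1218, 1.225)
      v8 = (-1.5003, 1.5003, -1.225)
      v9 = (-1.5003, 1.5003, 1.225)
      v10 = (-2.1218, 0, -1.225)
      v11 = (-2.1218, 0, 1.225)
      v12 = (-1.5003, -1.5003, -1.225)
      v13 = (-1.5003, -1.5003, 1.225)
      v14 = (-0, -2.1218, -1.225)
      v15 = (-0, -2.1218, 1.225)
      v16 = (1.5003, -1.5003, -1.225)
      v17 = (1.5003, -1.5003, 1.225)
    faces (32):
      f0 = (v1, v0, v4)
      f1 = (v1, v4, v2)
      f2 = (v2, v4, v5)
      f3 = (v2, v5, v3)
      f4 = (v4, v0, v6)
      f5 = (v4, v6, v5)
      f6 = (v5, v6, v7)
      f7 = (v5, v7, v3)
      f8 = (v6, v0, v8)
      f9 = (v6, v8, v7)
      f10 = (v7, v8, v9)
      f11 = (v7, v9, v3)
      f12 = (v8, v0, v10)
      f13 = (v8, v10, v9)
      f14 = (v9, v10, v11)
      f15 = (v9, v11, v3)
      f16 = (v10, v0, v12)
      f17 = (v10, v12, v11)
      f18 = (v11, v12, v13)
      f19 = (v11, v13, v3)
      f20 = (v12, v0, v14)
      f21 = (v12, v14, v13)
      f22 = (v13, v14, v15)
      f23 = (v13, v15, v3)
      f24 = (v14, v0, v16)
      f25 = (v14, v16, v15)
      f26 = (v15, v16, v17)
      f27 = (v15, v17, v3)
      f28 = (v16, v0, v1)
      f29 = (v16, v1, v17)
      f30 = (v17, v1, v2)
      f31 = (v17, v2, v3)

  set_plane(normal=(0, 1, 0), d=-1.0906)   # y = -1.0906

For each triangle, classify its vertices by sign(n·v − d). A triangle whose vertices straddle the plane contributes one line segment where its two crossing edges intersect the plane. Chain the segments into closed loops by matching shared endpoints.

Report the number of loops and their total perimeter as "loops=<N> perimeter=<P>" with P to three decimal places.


Straddling triangles (12 of 32):
  (v10,v0,v12) [++-] → (-1.0906, -1.0906, -1.55952)–(-1.67002, -1.0906, -1.225)  len=0.6691
  (v10,v12,v11) [+-+] → (-1.67002, -1.0906, -1.225)–(-1.67002, -1.0906, -0.555957)  len=0.6690
  (v11,v12,v13) [+--] → (-1.67002, -1.0906, -0.555957)–(-1.67002, -1.0906, 1.225)  len=1.7810
  (v11,v13,v3) [+-+] → (-1.67002, -1.0906, 1.225)–(-1.0906, -1.0906, 1.55952)  len=0.6691
  (v12,v0,v14) [-+-] → (-1.0906, -1.0906, -1.55952)–(0, -1.0906, -1.82035)  len=1.1214
  (v13,v15,v3) [--+] → (0, -1.0906, 1.82035)–(-1.0906, -1.0906, 1.55952)  len=1.1214
  (v14,v0,v16) [-+-] → (0, -1.0906, -1.82035)–(1.0906, -1.0906, -1.55952)  len=1.1214
  (v15,v17,v3) [--+] → (1.0906, -1.0906, 1.55952)–(0, -1.0906, 1.82035)  len=1.1214
  (v16,v0,v1) [-++] → (1.0906, -1.0906, -1.55952)–(1.67002, -1.0906, -1.225)  len=0.6691
  (v16,v1,v17) [-+-] → (1.67002, -1.0906, -1.225)–(1.67002, -1.0906, 0.555957)  len=1.7810
  (v17,v1,v2) [-++] → (1.67002, -1.0906, 0.555957)–(1.67002, -1.0906, 1.225)  len=0.6690
  (v17,v2,v3) [-++] → (1.67002, -1.0906, 1.225)–(1.0906, -1.0906, 1.55952)  len=0.6691

Chained into 1 loop(s):
  loop 1: 12 segments, perimeter = 12.0616
Total perimeter = 12.062

loops=1 perimeter=12.062
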